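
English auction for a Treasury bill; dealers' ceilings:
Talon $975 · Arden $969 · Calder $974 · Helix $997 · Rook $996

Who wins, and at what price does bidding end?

Open ascending-bid auction: the price rises until one bidder remains; the winner pays the price at which the last rival dropped out.
Limits ranked: 997 (Helix) > 996 (Rook) > 975 (Talon) > 974 (Calder) > 969 (Arden)
Rook is the last rival to drop out, at $996; Helix remains and wins at that price.

Helix wins at $996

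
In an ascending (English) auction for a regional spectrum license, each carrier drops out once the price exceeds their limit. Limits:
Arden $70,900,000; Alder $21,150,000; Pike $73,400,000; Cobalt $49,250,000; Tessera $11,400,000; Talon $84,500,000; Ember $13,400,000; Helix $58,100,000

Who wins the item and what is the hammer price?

Limits in order: 84,500,000 (Talon) > 73,400,000 (Pike) > 70,900,000 (Arden) > 58,100,000 (Helix) > 49,250,000 (Cobalt) > 21,150,000 (Alder) > …
Once the price passes $73,400,000, only Talon is left; the hammer falls at Pike's limit of $73,400,000.

Talon wins at $73,400,000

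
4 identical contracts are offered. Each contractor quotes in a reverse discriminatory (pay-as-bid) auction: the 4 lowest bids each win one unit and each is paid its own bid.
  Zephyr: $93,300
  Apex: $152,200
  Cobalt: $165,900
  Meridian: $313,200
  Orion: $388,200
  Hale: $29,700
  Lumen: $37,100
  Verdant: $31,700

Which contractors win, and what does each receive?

Hale $29,700, Verdant $31,700, Lumen $37,100, Zephyr $93,300

Bids ranked low→high: 29,700 (Hale), 31,700 (Verdant), 37,100 (Lumen), 93,300 (Zephyr), 152,200 (Apex), 165,900 (Cobalt), …
Lowest 4: Hale, Verdant, Lumen, Zephyr.
Each winner is paid its own bid: Hale $29,700, Verdant $31,700, Lumen $37,100, Zephyr $93,300.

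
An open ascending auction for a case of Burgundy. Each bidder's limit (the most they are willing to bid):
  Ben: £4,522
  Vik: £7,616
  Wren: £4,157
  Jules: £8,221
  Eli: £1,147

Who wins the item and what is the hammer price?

Jules wins at £7,616

Limits ranked: 8,221 (Jules) > 7,616 (Vik) > 4,522 (Ben) > 4,157 (Wren) > 1,147 (Eli)
Vik is the last rival to drop out, at £7,616; Jules remains and wins at that price.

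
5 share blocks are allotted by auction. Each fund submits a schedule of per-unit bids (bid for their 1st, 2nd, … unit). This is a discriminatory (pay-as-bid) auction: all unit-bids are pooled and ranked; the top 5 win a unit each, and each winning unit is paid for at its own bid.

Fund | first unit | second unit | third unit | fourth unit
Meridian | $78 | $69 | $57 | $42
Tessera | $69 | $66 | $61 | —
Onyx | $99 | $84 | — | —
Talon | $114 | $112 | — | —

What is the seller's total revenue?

Pooled unit-bids ranked (top 5): 114 (Talon-1), 112 (Talon-2), 99 (Onyx-1), 84 (Onyx-2), 78 (Meridian-1)
Next rejected bid: $69 (not a price — pay-as-bid).
Each winning unit pays its own bid.
Revenue = 114 + 112 + 99 + 84 + 78 = $487.

Total revenue: $487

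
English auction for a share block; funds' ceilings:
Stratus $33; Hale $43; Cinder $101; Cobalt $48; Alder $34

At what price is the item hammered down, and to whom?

Rule: the price rises until one bidder remains; the winner pays the price at which the last rival dropped out.
Sorting limits: 101 (Cinder) > 48 (Cobalt) > 43 (Hale) > 34 (Alder) > 33 (Stratus)
Once the price passes $48, only Cinder is left; the hammer falls at Cobalt's limit of $48.

Cinder wins at $48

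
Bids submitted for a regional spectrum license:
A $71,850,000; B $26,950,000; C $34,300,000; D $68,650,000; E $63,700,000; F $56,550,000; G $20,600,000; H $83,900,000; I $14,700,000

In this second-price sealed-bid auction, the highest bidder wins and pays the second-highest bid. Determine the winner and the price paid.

H pays $71,850,000

Bids in order: 83,900,000 (H) > 71,850,000 (A) > 68,650,000 (D) > 63,700,000 (E) > 56,550,000 (F) > 34,300,000 (C) > …
H is highest; pays the second-highest bid, $71,850,000.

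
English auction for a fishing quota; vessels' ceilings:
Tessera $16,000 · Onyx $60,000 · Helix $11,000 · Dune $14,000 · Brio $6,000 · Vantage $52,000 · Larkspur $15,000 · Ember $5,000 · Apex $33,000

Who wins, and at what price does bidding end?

Open ascending-bid auction: the price rises until one bidder remains; the winner pays the price at which the last rival dropped out.
Sorting limits: 60,000 (Onyx) > 52,000 (Vantage) > 33,000 (Apex) > 16,000 (Tessera) > 15,000 (Larkspur) > 14,000 (Dune) > …
Bidding ends when Vantage exits at $52,000; Onyx takes it.

Onyx wins at $52,000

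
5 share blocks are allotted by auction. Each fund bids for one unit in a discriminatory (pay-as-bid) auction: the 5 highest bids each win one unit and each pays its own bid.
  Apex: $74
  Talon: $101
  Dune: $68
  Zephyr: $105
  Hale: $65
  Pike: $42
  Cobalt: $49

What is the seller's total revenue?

Sorting: 105 (Zephyr), 101 (Talon), 74 (Apex), 68 (Dune), 65 (Hale), 49 (Cobalt), 42 (Pike)
Winners (5 units): Zephyr, Talon, Apex, Dune, Hale.
Total revenue = 105 + 101 + 74 + 68 + 65 = $413.

Total revenue: $413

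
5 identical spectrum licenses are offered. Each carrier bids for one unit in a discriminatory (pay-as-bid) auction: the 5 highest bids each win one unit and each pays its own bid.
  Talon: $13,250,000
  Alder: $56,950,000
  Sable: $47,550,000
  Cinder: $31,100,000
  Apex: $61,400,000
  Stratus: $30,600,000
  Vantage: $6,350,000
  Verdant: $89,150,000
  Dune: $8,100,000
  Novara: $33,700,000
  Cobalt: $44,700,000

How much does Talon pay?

Sorting: 89,150,000 (Verdant), 61,400,000 (Apex), 56,950,000 (Alder), 47,550,000 (Sable), 44,700,000 (Cobalt), 33,700,000 (Novara), 31,100,000 (Cinder), …
The 5 highest are Verdant, Apex, Alder, Sable, Cobalt.
Talon does not win → $0.

Talon pays $0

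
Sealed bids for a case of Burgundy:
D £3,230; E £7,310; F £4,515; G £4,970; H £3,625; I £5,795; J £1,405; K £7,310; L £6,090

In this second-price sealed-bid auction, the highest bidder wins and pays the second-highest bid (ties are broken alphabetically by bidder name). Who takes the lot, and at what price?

Bids in order: 7,310 (E) > 7,310 (K) > 6,090 (L) > 5,795 (I) > 4,970 (G) > 4,515 (F) > …
Tie at £7,310 → E wins by tie-break.
Second-price: E pays K's bid of £7,310.

E pays £7,310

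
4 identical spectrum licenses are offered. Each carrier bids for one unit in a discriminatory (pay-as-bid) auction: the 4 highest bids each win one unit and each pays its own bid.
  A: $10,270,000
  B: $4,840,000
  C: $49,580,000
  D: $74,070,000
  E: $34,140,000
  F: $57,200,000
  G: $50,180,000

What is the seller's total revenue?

Total revenue: $231,030,000

Ordering the bids: 74,070,000 (D), 57,200,000 (F), 50,180,000 (G), 49,580,000 (C), 34,140,000 (E), 10,270,000 (A), …
The 4 highest are D, F, G, C.
Total revenue = 74,070,000 + 57,200,000 + 50,180,000 + 49,580,000 = $231,030,000.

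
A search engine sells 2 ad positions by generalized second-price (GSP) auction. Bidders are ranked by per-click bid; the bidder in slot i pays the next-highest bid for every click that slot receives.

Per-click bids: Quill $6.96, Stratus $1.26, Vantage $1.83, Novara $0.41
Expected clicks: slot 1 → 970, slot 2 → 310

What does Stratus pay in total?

Sorting advertisers: $6.96 (Quill) > $1.83 (Vantage) > $1.26 (Stratus) > …
Stratus ranks below slot 2 → no slot, pays nothing.

Stratus pays $0.00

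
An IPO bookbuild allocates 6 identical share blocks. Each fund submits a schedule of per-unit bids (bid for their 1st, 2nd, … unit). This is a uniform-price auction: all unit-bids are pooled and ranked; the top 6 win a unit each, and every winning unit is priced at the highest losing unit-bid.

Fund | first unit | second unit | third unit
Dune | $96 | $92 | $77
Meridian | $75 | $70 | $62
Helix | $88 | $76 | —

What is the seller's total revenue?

Pooled unit-bids ranked (top 6): 96 (Dune-1), 92 (Dune-2), 88 (Helix-1), 77 (Dune-3), 76 (Helix-2), 75 (Meridian-1)
Highest rejected unit-bid = $70.
Allocation: Dune 3, Helix 2, Meridian 1. Every unit priced at $70.
Revenue = 6 × 70 = $420.

Total revenue: $420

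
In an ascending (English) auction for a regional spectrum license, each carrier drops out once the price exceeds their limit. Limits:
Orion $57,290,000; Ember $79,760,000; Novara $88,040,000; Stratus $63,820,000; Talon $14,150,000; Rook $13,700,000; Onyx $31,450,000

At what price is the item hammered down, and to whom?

Limits in order: 88,040,000 (Novara) > 79,760,000 (Ember) > 63,820,000 (Stratus) > 57,290,000 (Orion) > 31,450,000 (Onyx) > 14,150,000 (Talon) > …
Once the price passes $79,760,000, only Novara is left; the hammer falls at Ember's limit of $79,760,000.

Novara wins at $79,760,000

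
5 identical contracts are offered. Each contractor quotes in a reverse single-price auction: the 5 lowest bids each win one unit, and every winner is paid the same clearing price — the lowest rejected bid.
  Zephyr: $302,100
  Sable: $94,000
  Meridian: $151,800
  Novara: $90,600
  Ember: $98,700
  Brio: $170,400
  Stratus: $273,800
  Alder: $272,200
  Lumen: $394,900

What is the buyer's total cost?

Total cost: $1,361,000

Sorting: 90,600 (Novara), 94,000 (Sable), 98,700 (Ember), 151,800 (Meridian), 170,400 (Brio), 272,200 (Alder), 273,800 (Stratus), …
Lowest 5: Novara, Sable, Ember, Meridian, Brio.
First losing bid is Alder's $272,200, which sets the uniform price.
Total cost = 5 × $272,200 = $1,361,000.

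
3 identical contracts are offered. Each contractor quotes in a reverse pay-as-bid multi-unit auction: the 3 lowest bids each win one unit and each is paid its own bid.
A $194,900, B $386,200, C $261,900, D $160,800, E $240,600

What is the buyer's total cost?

Total cost: $596,300

Bids ranked low→high: 160,800 (D), 194,900 (A), 240,600 (E), 261,900 (C), 386,200 (B)
Winners (3 units): D, A, E.
Total cost = 160,800 + 194,900 + 240,600 = $596,300.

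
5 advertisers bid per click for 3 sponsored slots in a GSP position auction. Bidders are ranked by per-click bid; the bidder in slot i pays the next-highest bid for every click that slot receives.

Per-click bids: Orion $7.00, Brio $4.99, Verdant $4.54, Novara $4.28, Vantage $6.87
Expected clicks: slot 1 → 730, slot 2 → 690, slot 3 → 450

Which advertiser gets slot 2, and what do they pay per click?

Sorting advertisers: $7.00 (Orion) > $6.87 (Vantage) > $4.99 (Brio) > $4.54 (Verdant) > …
Slot 2 goes to the second-ranked bidder, Vantage, who pays the next bid down: $4.99/click.

Vantage; $4.99 per click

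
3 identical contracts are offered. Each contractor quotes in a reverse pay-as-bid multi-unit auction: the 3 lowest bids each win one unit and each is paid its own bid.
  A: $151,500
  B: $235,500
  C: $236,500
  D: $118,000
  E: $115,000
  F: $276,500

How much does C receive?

C is paid $0

Ordering the bids: 115,000 (E), 118,000 (D), 151,500 (A), 235,500 (B), 236,500 (C), …
Winners (3 units): E, D, A.
C does not win → $0.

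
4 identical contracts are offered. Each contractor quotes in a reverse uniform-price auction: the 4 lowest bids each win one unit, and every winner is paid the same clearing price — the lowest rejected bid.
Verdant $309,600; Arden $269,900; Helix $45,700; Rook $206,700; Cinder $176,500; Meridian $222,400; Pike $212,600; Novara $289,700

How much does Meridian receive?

Meridian is paid $0

Sorting: 45,700 (Helix), 176,500 (Cinder), 206,700 (Rook), 212,600 (Pike), 222,400 (Meridian), 269,900 (Arden), …
Winners (4 units): Helix, Cinder, Rook, Pike.
Lowest unsuccessful bid: $222,400 → clearing price.
Meridian does not win → is paid $0.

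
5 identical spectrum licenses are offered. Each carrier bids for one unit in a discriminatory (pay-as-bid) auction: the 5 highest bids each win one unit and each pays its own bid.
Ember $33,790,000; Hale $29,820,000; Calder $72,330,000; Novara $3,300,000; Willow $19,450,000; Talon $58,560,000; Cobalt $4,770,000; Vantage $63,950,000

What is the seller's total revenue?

Bids ranked high→low: 72,330,000 (Calder), 63,950,000 (Vantage), 58,560,000 (Talon), 33,790,000 (Ember), 29,820,000 (Hale), 19,450,000 (Willow), 4,770,000 (Cobalt), …
The 5 highest are Calder, Vantage, Talon, Ember, Hale.
Total revenue = 72,330,000 + 63,950,000 + 58,560,000 + 33,790,000 + 29,820,000 = $258,450,000.

Total revenue: $258,450,000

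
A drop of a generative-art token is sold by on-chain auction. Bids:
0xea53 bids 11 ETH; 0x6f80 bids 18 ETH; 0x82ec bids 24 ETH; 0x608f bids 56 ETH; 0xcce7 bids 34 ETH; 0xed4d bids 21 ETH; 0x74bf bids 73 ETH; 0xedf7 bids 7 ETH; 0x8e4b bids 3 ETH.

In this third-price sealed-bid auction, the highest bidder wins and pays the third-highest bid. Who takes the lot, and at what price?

0x74bf pays 34 ETH

Third-price sealed-bid auction: the highest bidder wins and pays the third-highest bid.
Bids ranked: 73 (0x74bf) > 56 (0x608f) > 34 (0xcce7) > 24 (0x82ec) > 21 (0xed4d) > 18 (0x6f80) > …
0x74bf wins; payment is bid #3 in the ranking = 34 ETH.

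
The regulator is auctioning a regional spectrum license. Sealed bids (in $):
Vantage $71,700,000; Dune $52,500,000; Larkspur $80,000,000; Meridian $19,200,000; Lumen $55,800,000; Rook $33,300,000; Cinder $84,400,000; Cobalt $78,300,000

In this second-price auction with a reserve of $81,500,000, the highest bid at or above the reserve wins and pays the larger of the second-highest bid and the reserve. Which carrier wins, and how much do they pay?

Sorting bids: 84,400,000 (Cinder) > 80,000,000 (Larkspur) > 78,300,000 (Cobalt) > 71,700,000 (Vantage) > 55,800,000 (Lumen) > 52,500,000 (Dune) > …
Cinder has the top bid at or above the reserve ($84,400,000).
max(second-highest $80,000,000, reserve $81,500,000) = $81,500,000.

Cinder pays $81,500,000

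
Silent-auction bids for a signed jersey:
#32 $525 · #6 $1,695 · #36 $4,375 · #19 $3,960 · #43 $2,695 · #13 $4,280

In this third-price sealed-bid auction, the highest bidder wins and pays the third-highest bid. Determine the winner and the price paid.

Bids ranked: 4,375 (#36) > 4,280 (#13) > 3,960 (#19) > 2,695 (#43) > 1,695 (#6) > 525 (#32)
#36 is highest; pays the third-highest bid, $3,960.

#36 pays $3,960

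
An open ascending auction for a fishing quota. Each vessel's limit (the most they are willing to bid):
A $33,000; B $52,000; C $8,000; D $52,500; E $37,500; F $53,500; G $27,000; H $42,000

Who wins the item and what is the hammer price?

Sorting limits: 53,500 (F) > 52,500 (D) > 52,000 (B) > 42,000 (H) > 37,500 (E) > 33,000 (A) > …
Once the price passes $52,500, only F is left; the hammer falls at D's limit of $52,500.

F wins at $52,500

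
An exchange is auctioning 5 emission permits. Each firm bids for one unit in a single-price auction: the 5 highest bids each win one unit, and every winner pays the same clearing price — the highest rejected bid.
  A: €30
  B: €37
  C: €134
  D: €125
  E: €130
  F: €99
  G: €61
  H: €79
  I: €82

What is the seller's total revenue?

Total revenue: €395

Sorting: 134 (C), 130 (E), 125 (D), 99 (F), 82 (I), 79 (H), 61 (G), …
Top 5: C, E, D, F, I.
Highest unsuccessful bid: €79 → clearing price.
Total revenue = 5 × €79 = €395.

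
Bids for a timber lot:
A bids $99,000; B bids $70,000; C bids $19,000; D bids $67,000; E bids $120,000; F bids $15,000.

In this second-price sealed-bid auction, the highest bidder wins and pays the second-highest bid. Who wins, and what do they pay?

E pays $99,000

Bids ranked: 120,000 (E) > 99,000 (A) > 70,000 (B) > 67,000 (D) > 19,000 (C) > 15,000 (F)
E is highest; pays the second-highest bid, $99,000.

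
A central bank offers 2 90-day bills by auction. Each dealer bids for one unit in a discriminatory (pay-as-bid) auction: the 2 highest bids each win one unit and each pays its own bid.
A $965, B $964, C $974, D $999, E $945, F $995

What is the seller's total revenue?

Total revenue: $1,994

Bids ranked high→low: 999 (D), 995 (F), 974 (C), 965 (A), …
Winners (2 units): D, F.
Total revenue = 999 + 995 = $1,994.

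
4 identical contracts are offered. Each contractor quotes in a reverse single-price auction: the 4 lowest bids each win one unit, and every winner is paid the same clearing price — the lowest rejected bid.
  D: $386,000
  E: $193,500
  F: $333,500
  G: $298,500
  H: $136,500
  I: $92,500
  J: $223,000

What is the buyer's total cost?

Total cost: $1,194,000

Sorting: 92,500 (I), 136,500 (H), 193,500 (E), 223,000 (J), 298,500 (G), 333,500 (F), …
Lowest 4: I, H, E, J.
First losing bid is G's $298,500, which sets the uniform price.
Total cost = 4 × $298,500 = $1,194,000.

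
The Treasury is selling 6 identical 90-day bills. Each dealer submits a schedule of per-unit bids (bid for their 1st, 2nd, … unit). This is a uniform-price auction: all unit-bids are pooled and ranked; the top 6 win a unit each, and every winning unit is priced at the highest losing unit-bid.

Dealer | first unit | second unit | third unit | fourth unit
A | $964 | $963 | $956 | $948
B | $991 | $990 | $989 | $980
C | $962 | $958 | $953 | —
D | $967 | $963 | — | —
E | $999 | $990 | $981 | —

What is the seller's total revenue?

Total revenue: $5,880

Pooled unit-bids ranked (top 6): 999 (E-1), 991 (B-1), 990 (B-2), 990 (E-2), 989 (B-3), 981 (E-3)
The (k+1)-th unit-bid is $980.
Allocation: B 3, E 3. Every unit priced at $980.
Revenue = 6 × 980 = $5,880.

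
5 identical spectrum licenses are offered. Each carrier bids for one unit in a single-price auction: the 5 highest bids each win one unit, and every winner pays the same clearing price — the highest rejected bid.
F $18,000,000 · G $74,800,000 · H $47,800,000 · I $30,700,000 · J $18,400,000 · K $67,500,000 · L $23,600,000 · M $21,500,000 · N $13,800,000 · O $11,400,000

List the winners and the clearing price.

Ordering the bids: 74,800,000 (G), 67,500,000 (K), 47,800,000 (H), 30,700,000 (I), 23,600,000 (L), 21,500,000 (M), 18,400,000 (J), …
Winners (5 units): G, K, H, I, L.
First losing bid is M's $21,500,000, which sets the uniform price.

G, K, H, I, L; each pays $21,500,000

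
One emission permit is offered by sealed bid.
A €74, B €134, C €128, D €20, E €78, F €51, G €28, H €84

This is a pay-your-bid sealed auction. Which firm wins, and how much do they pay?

Sorting bids: 134 (B) > 128 (C) > 84 (H) > 78 (E) > 74 (A) > 51 (F) > …
B is highest → pays own bid, €134.

B pays €134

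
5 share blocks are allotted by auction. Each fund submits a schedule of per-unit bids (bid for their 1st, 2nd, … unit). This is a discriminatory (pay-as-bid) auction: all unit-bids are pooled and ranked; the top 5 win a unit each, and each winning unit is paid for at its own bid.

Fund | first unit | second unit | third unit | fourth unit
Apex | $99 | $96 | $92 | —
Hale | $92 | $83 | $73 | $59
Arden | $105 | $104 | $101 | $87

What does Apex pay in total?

Merging the schedules and taking the best 5: 105 (Arden-1), 104 (Arden-2), 101 (Arden-3), 99 (Apex-1), 96 (Apex-2)
Next rejected bid: $92 (not a price — pay-as-bid).
Apex's winning unit-bids: 99 + 96 = $195.

Apex pays $195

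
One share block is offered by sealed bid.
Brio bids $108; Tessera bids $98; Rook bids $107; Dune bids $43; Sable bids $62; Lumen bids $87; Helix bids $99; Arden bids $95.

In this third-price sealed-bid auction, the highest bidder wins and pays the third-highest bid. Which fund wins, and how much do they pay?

Bids in order: 108 (Brio) > 107 (Rook) > 99 (Helix) > 98 (Tessera) > 95 (Arden) > 87 (Lumen) > …
Brio is highest; pays the third-highest bid, $99.

Brio pays $99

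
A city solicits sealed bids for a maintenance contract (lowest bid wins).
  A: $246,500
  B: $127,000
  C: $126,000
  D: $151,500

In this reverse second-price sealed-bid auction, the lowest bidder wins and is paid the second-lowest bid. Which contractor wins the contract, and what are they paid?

Reverse second-price sealed-bid auction: the lowest bidder wins and is paid the second-lowest bid.
Sorting bids: 126,000 (C) < 127,000 (B) < 151,500 (D) < 246,500 (A)
C wins with the lowest bid; price is set by the runner-up at $127,000.

C is paid $127,000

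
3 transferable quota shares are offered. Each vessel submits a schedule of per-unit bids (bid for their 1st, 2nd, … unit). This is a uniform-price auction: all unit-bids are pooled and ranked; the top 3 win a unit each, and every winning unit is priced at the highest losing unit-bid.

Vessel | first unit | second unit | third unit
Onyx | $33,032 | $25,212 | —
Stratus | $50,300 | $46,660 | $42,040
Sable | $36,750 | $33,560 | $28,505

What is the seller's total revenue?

All unit-bids, highest first — top 3: 50,300 (Stratus-1), 46,660 (Stratus-2), 42,040 (Stratus-3)
Highest rejected unit-bid = $36,750.
Allocation: Stratus 3. Every unit priced at $36,750.
Revenue = 3 × 36,750 = $110,250.

Total revenue: $110,250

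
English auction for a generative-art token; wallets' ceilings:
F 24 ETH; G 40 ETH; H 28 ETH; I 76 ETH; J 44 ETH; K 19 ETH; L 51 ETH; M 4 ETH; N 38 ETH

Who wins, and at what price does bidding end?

I wins at 51 ETH

Open ascending-bid auction: the price rises until one bidder remains; the winner pays the price at which the last rival dropped out.
Limits in order: 76 (I) > 51 (L) > 44 (J) > 40 (G) > 38 (N) > 28 (H) > …
Bidding ends when L exits at 51 ETH; I takes it.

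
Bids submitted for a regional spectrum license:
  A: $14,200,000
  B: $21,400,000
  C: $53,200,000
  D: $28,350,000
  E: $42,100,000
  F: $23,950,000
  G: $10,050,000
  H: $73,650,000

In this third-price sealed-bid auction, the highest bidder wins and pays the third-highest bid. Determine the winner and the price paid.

H pays $42,100,000

Bids ranked: 73,650,000 (H) > 53,200,000 (C) > 42,100,000 (E) > 28,350,000 (D) > 23,950,000 (F) > 21,400,000 (B) > …
H is highest; pays the third-highest bid, $42,100,000.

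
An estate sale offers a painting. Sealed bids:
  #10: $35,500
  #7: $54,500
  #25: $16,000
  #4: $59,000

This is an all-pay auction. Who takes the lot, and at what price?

Bids in order: 59,000 (#4) > 54,500 (#7) > 35,500 (#10) > 16,000 (#25)
#4 is highest and takes the item; every bidder forfeits their bid.

#4 pays $59,000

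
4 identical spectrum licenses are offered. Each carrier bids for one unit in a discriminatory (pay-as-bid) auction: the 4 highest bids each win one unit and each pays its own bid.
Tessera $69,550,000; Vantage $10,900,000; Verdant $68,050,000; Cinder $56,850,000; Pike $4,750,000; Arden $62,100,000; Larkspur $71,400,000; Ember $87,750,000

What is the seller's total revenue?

Sorting: 87,750,000 (Ember), 71,400,000 (Larkspur), 69,550,000 (Tessera), 68,050,000 (Verdant), 62,100,000 (Arden), 56,850,000 (Cinder), …
The 4 highest are Ember, Larkspur, Tessera, Verdant.
Total revenue = 87,750,000 + 71,400,000 + 69,550,000 + 68,050,000 = $296,750,000.

Total revenue: $296,750,000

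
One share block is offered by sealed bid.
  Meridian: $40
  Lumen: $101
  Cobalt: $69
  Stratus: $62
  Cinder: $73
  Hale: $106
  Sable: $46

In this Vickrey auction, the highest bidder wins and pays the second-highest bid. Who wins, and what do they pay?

Hale pays $101

Sorting bids: 106 (Hale) > 101 (Lumen) > 73 (Cinder) > 69 (Cobalt) > 62 (Stratus) > 46 (Sable) > …
Hale is highest; pays the second-highest bid, $101.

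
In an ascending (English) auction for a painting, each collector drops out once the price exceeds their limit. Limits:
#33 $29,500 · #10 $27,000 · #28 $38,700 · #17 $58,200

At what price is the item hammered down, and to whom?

#17 wins at $38,700

Open ascending-bid auction: the price rises until one bidder remains; the winner pays the price at which the last rival dropped out.
Sorting limits: 58,200 (#17) > 38,700 (#28) > 29,500 (#33) > 27,000 (#10)
Bidding ends when #28 exits at $38,700; #17 takes it.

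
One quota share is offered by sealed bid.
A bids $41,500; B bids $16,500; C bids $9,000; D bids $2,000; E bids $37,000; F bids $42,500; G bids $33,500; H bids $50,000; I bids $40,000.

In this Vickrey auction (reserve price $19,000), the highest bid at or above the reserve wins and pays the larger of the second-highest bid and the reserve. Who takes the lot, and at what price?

Bids ranked: 50,000 (H) > 42,500 (F) > 41,500 (A) > 40,000 (I) > 37,000 (E) > 33,500 (G) > …
H has the top bid at or above the reserve ($50,000).
Second-highest bid $42,500 exceeds the reserve $19,000 → payment $42,500.

H pays $42,500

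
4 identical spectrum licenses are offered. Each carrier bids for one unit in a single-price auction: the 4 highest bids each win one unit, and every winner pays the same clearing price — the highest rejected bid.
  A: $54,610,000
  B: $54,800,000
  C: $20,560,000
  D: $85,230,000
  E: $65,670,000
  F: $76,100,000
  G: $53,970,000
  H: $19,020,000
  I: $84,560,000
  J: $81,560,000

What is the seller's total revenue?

Total revenue: $262,680,000

Ordering the bids: 85,230,000 (D), 84,560,000 (I), 81,560,000 (J), 76,100,000 (F), 65,670,000 (E), 54,800,000 (B), …
Top 4: D, I, J, F.
Clearing price = highest rejected bid = $65,670,000.
Total revenue = 4 × $65,670,000 = $262,680,000.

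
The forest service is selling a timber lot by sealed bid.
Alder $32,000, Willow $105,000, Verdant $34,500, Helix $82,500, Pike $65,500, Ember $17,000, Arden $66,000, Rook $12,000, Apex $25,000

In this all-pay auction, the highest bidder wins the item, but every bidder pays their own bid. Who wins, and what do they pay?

Bids in order: 105,000 (Willow) > 82,500 (Helix) > 66,000 (Arden) > 65,500 (Pike) > 34,500 (Verdant) > 32,000 (Alder) > …
Willow is highest and takes the item; every bidder forfeits their bid.

Willow pays $105,000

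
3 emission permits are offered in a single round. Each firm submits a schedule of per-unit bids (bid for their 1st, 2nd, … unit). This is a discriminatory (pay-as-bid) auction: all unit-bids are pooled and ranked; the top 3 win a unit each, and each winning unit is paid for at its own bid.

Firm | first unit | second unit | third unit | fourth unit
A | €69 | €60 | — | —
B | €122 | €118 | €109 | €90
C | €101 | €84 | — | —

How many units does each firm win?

B 3

All unit-bids, highest first — top 3: 122 (B-1), 118 (B-2), 109 (B-3)
Next rejected bid: €101 (not a price — pay-as-bid).
Allocation: B 3.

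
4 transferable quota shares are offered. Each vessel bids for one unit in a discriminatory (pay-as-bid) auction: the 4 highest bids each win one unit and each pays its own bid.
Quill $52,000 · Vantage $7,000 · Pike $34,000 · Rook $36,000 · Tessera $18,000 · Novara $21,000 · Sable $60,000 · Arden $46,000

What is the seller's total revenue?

Total revenue: $194,000

Bids ranked high→low: 60,000 (Sable), 52,000 (Quill), 46,000 (Arden), 36,000 (Rook), 34,000 (Pike), 21,000 (Novara), …
The 4 highest are Sable, Quill, Arden, Rook.
Total revenue = 60,000 + 52,000 + 46,000 + 36,000 = $194,000.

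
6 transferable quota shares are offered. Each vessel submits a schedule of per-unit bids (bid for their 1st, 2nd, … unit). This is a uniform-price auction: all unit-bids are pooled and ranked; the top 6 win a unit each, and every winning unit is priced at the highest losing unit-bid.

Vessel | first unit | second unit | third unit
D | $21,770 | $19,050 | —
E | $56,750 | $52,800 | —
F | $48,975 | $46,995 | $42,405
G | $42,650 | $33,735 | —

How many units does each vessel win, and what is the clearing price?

E 2, F 3, G 1; clearing price $33,735

Pooled unit-bids ranked (top 6): 56,750 (E-1), 52,800 (E-2), 48,975 (F-1), 46,995 (F-2), 42,650 (G-1), 42,405 (F-3)
First bid not allocated: $33,735.
Allocation: E 2, F 3, G 1.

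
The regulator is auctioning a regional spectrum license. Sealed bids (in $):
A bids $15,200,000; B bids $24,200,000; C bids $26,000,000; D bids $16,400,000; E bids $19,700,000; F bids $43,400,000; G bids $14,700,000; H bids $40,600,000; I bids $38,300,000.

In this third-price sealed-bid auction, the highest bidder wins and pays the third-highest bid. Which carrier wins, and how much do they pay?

F pays $38,300,000

Sorting bids: 43,400,000 (F) > 40,600,000 (H) > 38,300,000 (I) > 26,000,000 (C) > 24,200,000 (B) > 19,700,000 (E) > …
F wins; payment is bid #3 in the ranking = $38,300,000.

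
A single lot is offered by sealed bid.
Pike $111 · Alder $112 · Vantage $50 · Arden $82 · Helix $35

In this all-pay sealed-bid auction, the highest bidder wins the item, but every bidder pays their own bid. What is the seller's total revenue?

Total revenue: $390

All-pay sealed-bid auction: the highest bidder wins the item, but every bidder pays their own bid.
Bids ranked: 112 (Alder) > 111 (Pike) > 82 (Arden) > 50 (Vantage) > 35 (Helix)
Alder wins with the top bid; all bids are sunk regardless.
Every bidder forfeits their bid regardless of winning.
Revenue = 111 + 112 + 50 + 82 + 35 = $390.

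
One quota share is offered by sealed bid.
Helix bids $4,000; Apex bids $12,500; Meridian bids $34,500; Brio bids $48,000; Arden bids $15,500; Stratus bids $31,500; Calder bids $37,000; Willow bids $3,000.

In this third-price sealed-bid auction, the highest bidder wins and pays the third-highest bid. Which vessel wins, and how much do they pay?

Rule: the highest bidder wins and pays the third-highest bid.
Sorting bids: 48,000 (Brio) > 37,000 (Calder) > 34,500 (Meridian) > 31,500 (Stratus) > 15,500 (Arden) > 12,500 (Apex) > …
Brio wins; payment is bid #3 in the ranking = $34,500.

Brio pays $34,500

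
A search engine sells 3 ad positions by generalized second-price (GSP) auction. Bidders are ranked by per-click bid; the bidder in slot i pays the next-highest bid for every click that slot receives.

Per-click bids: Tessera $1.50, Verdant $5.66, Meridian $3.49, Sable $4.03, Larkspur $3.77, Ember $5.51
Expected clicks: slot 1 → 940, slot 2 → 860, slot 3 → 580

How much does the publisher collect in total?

Per-click bids in order: $5.66 (Verdant) > $5.51 (Ember) > $4.03 (Sable) > $3.77 (Larkspur) > …
Slot 1: Verdant pays $5.51 × 940 = $5179.40
Slot 2: Ember pays $4.03 × 860 = $3465.80
Slot 3: Sable pays $3.77 × 580 = $2186.60
Total = $10831.80

Total revenue: $10831.80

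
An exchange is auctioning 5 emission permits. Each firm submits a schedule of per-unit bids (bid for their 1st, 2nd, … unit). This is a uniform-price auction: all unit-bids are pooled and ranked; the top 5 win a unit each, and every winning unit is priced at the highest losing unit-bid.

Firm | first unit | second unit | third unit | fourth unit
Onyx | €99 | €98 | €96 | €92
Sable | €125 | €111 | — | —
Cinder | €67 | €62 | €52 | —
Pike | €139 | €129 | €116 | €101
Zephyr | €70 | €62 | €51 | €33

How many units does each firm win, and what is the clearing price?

All unit-bids, highest first — top 5: 139 (Pike-1), 129 (Pike-2), 125 (Sable-1), 116 (Pike-3), 111 (Sable-2)
First bid not allocated: €101.
Allocation: Pike 3, Sable 2.

Pike 3, Sable 2; clearing price €101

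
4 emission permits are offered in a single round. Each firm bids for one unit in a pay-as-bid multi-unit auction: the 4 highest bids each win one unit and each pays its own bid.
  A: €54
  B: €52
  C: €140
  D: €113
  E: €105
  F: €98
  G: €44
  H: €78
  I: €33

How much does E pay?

Bids ranked high→low: 140 (C), 113 (D), 105 (E), 98 (F), 78 (H), 54 (A), …
Winners (4 units): C, D, E, F.
E wins → own bid €105.

E pays €105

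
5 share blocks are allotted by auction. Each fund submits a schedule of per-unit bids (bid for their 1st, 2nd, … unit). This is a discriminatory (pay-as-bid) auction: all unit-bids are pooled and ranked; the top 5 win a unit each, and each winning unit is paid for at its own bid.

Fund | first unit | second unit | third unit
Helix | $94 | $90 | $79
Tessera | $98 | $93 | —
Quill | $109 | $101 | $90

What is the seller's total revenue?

Total revenue: $495

Merging the schedules and taking the best 5: 109 (Quill-1), 101 (Quill-2), 98 (Tessera-1), 94 (Helix-1), 93 (Tessera-2)
Next rejected bid: $90 (not a price — pay-as-bid).
Each winning unit pays its own bid.
Revenue = 109 + 101 + 98 + 94 + 93 = $495.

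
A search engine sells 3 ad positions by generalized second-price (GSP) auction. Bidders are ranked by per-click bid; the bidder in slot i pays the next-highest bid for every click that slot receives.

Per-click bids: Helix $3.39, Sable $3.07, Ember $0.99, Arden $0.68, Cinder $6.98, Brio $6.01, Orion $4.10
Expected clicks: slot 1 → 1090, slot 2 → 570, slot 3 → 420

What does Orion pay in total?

Orion pays $1423.80

Ranked by bid: $6.98 (Cinder) > $6.01 (Brio) > $4.10 (Orion) > $3.39 (Helix) > …
Orion holds slot 3 → pays next bid $3.39 × 420 clicks = $1423.80.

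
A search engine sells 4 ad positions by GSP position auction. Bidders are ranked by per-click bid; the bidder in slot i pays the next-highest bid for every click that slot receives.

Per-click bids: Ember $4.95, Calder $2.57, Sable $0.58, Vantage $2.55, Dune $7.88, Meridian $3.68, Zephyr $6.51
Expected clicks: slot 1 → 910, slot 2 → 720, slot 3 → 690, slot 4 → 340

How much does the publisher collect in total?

Total revenue: $12901.10

Per-click bids in order: $7.88 (Dune) > $6.51 (Zephyr) > $4.95 (Ember) > $3.68 (Meridian) > $2.57 (Calder) > …
Slot 1: Dune pays $6.51 × 910 = $5924.10
Slot 2: Zephyr pays $4.95 × 720 = $3564.00
Slot 3: Ember pays $3.68 × 690 = $2539.20
Slot 4: Meridian pays $2.57 × 340 = $873.80
Total = $12901.10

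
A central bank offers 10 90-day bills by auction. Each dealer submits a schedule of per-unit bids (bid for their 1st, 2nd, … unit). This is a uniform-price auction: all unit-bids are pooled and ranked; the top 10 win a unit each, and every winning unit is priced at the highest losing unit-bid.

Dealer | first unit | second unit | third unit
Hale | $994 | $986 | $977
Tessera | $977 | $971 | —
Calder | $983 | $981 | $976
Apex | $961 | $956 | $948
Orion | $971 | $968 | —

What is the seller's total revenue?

Total revenue: $9,610

Merging the schedules and taking the best 10: 994 (Hale-1), 986 (Hale-2), 983 (Calder-1), 981 (Calder-2), 977 (Hale-3), 977 (Tessera-1), 976 (Calder-3), 971 (Tessera-2), 971 (Orion-1), 968 (Orion-2)
First bid not allocated: $961.
Allocation: Calder 3, Hale 3, Orion 2, Tessera 2. Every unit priced at $961.
Revenue = 10 × 961 = $9,610.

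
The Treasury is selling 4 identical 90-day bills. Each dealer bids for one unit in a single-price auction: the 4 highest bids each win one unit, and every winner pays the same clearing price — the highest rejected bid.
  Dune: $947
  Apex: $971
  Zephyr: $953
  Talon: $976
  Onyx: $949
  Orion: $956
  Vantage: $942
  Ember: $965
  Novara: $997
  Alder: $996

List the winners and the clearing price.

Novara, Alder, Talon, Apex; each pays $965

Bids ranked high→low: 997 (Novara), 996 (Alder), 976 (Talon), 971 (Apex), 965 (Ember), 956 (Orion), …
Winners (4 units): Novara, Alder, Talon, Apex.
First losing bid is Ember's $965, which sets the uniform price.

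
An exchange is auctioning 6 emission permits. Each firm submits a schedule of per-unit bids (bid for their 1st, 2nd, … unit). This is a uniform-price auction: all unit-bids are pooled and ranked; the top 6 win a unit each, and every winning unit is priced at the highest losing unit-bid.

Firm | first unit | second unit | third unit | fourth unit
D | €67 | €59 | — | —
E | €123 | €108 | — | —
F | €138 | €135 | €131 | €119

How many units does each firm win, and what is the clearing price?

E 2, F 4; clearing price €67

Merging the schedules and taking the best 6: 138 (F-1), 135 (F-2), 131 (F-3), 123 (E-1), 119 (F-4), 108 (E-2)
First bid not allocated: €67.
Allocation: E 2, F 4.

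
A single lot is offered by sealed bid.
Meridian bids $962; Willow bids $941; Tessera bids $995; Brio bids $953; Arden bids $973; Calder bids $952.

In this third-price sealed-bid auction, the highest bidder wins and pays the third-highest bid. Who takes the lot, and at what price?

Tessera pays $962

Bids ranked: 995 (Tessera) > 973 (Arden) > 962 (Meridian) > 953 (Brio) > 952 (Calder) > 941 (Willow)
Tessera is highest; pays the third-highest bid, $962.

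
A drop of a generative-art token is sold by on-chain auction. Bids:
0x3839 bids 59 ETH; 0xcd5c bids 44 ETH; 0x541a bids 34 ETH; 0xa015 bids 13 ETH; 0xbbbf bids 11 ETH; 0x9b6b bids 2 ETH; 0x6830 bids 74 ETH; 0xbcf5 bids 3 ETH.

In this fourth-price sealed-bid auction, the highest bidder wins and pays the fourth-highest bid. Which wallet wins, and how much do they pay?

Fourth-price sealed-bid auction: the highest bidder wins and pays the fourth-highest bid.
Bids ranked: 74 (0x6830) > 59 (0x3839) > 44 (0xcd5c) > 34 (0x541a) > 13 (0xa015) > 11 (0xbbbf) > …
0x6830 wins; payment is bid #4 in the ranking = 34 ETH.

0x6830 pays 34 ETH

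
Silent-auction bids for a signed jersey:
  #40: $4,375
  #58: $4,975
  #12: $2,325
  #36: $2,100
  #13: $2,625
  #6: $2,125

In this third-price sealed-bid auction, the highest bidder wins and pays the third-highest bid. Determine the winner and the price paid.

Third-price sealed-bid auction: the highest bidder wins and pays the third-highest bid.
Sorting bids: 4,975 (#58) > 4,375 (#40) > 2,625 (#13) > 2,325 (#12) > 2,125 (#6) > 2,100 (#36)
#58 wins; payment is bid #3 in the ranking = $2,625.

#58 pays $2,625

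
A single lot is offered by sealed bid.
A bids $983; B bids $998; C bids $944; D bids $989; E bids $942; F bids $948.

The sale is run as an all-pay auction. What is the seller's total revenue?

Total revenue: $5,804

Sorting bids: 998 (B) > 989 (D) > 983 (A) > 948 (F) > 944 (C) > 942 (E)
Every bidder forfeits their bid regardless of winning.
Revenue = 983 + 998 + 944 + 989 + 942 + 948 = $5,804.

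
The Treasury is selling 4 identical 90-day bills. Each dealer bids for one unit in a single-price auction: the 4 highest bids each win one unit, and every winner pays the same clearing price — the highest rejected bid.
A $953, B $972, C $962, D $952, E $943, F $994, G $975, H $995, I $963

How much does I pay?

I pays $0

Ordering the bids: 995 (H), 994 (F), 975 (G), 972 (B), 963 (I), 962 (C), …
Top 4: H, F, G, B.
Highest unsuccessful bid: $963 → clearing price.
I does not win → pays $0.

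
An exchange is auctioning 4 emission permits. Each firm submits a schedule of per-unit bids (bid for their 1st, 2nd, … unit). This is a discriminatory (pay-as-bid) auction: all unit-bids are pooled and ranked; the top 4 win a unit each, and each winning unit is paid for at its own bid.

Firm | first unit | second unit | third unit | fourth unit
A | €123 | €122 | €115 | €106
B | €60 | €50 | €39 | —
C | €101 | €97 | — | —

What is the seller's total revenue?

Pooled unit-bids ranked (top 4): 123 (A-1), 122 (A-2), 115 (A-3), 106 (A-4)
Next rejected bid: €101 (not a price — pay-as-bid).
Each winning unit pays its own bid.
Revenue = 123 + 122 + 115 + 106 = €466.

Total revenue: €466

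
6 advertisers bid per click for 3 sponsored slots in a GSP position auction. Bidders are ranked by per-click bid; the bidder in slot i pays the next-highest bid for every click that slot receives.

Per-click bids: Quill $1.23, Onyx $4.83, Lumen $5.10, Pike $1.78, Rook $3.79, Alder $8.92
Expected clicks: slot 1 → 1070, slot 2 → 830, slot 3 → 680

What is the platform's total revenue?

Total revenue: $12043.10

Ranked by bid: $8.92 (Alder) > $5.10 (Lumen) > $4.83 (Onyx) > $3.79 (Rook) > …
Slot 1: Alder pays $5.10 × 1070 = $5457.00
Slot 2: Lumen pays $4.83 × 830 = $4008.90
Slot 3: Onyx pays $3.79 × 680 = $2577.20
Total = $12043.10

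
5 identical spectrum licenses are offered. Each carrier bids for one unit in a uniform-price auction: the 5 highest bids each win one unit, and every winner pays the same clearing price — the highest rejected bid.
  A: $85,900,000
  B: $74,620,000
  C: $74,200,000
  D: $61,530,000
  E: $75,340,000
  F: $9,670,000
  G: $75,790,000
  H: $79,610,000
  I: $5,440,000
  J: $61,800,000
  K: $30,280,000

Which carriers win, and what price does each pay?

Ordering the bids: 85,900,000 (A), 79,610,000 (H), 75,790,000 (G), 75,340,000 (E), 74,620,000 (B), 74,200,000 (C), 61,800,000 (J), …
Winners (5 units): A, H, G, E, B.
Clearing price = highest rejected bid = $74,200,000.

A, H, G, E, B; each pays $74,200,000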